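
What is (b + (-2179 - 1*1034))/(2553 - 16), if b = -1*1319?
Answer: -4532/2537 ≈ -1.7864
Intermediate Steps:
b = -1319
(b + (-2179 - 1*1034))/(2553 - 16) = (-1319 + (-2179 - 1*1034))/(2553 - 16) = (-1319 + (-2179 - 1034))/2537 = (-1319 - 3213)*(1/2537) = -4532*1/2537 = -4532/2537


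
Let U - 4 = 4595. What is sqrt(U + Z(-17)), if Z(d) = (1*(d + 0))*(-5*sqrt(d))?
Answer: sqrt(4599 + 85*I*sqrt(17)) ≈ 67.865 + 2.5821*I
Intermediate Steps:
U = 4599 (U = 4 + 4595 = 4599)
Z(d) = -5*d**(3/2) (Z(d) = (1*d)*(-5*sqrt(d)) = d*(-5*sqrt(d)) = -5*d**(3/2))
sqrt(U + Z(-17)) = sqrt(4599 - (-85)*I*sqrt(17)) = sqrt(4599 + 85*I*sqrt(17))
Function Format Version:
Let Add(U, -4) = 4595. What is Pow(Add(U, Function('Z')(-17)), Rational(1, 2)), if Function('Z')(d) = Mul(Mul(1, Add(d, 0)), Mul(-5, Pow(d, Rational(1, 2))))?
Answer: Pow(Add(4599, Mul(85, I, Pow(17, Rational(1, 2)))), Rational(1, 2)) ≈ Add(67.865, Mul(2.5821, I))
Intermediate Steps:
U = 4599 (U = Add(4, 4595) = 4599)
Function('Z')(d) = Mul(-5, Pow(d, Rational(3, 2))) (Function('Z')(d) = Mul(Mul(1, d), Mul(-5, Pow(d, Rational(1, 2)))) = Mul(d, Mul(-5, Pow(d, Rational(1, 2)))) = Mul(-5, Pow(d, Rational(3, 2))))
Pow(Add(U, Function('Z')(-17)), Rational(1, 2)) = Pow(Add(4599, Mul(-5, Pow(-17, Rational(3, 2)))), Rational(1, 2)) = Pow(Add(4599, Mul(-5, Mul(-17, I, Pow(17, Rational(1, 2))))), Rational(1, 2)) = Pow(Add(4599, Mul(85, I, Pow(17, Rational(1, 2)))), Rational(1, 2))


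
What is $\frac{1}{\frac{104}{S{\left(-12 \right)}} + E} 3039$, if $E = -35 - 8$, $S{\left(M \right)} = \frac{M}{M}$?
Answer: $\frac{3039}{61} \approx 49.82$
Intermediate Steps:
$S{\left(M \right)} = 1$
$E = -43$
$\frac{1}{\frac{104}{S{\left(-12 \right)}} + E} 3039 = \frac{1}{\frac{104}{1} - 43} \cdot 3039 = \frac{1}{104 \cdot 1 - 43} \cdot 3039 = \frac{1}{104 - 43} \cdot 3039 = \frac{1}{61} \cdot 3039 = \frac{3039}{61}$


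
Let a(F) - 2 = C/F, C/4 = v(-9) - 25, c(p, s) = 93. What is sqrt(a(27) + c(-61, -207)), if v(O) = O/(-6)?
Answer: sqrt(7413)/9 ≈ 9.5665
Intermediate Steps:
v(O) = -O/6 (v(O) = O*(-1/6) = -O/6)
C = -94 (C = 4*(-1/6*(-9) - 25) = 4*(3/2 - 25) = 4*(-47/2) = -94)
a(F) = 2 - 94/F
sqrt(a(27) + c(-61, -207)) = sqrt((2 - 94/27) + 93) = sqrt(-40/27 + 93) = sqrt(2471/27) = sqrt(7413)/9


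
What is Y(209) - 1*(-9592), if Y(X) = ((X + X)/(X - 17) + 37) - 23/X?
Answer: 193237729/20064 ≈ 9631.1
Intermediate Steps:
Y(X) = 37 - 23/X + 2*X/(-17 + X) (Y(X) = ((2*X)/(-17 + X) + 37) - 23/X = (2*X/(-17 + X) + 37) - 23/X = (37 + 2*X/(-17 + X)) - 23/X = 37 - 23/X + 2*X/(-17 + X))
Y(209) - 1*(-9592) = (391 - 652*209 + 39*209²)/(209*(-17 + 209)) - 1*(-9592) = (1/209)*(391 - 136268 + 39*43681)/192 + 9592 = (1/209)*(1/192)*(391 - 136268 + 1703559) + 9592 = (1/209)*(1/192)*1567682 + 9592 = 783841/20064 + 9592 = 193237729/20064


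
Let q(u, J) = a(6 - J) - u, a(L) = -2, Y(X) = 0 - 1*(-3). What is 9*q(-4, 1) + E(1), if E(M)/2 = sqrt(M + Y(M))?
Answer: 22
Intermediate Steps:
Y(X) = 3 (Y(X) = 0 + 3 = 3)
E(M) = 2*sqrt(3 + M) (E(M) = 2*sqrt(M + 3) = 2*sqrt(3 + M))
q(u, J) = -2 - u
9*q(-4, 1) + E(1) = 9*(-2 - 1*(-4)) + 2*sqrt(3 + 1) = 9*(-2 + 4) + 2*sqrt(4) = 9*2 + 2*2 = 18 + 4 = 22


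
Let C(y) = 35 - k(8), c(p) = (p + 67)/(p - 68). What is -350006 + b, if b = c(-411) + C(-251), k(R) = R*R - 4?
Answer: -167664505/479 ≈ -3.5003e+5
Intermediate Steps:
k(R) = -4 + R² (k(R) = R² - 4 = -4 + R²)
c(p) = (67 + p)/(-68 + p)
C(y) = -25 (C(y) = 35 - (-4 + 8²) = 35 - (-4 + 64) = 35 - 1*60 = 35 - 60 = -25)
b = -11631/479 (b = (67 - 411)/(-68 - 411) - 25 = -344/(-479) - 25 = -1/479*(-344) - 25 = 344/479 - 25 = -11631/479 ≈ -24.282)
-350006 + b = -350006 - 11631/479 = -167664505/479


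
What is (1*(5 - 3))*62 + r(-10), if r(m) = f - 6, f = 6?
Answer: 124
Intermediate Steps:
r(m) = 0 (r(m) = 6 - 6 = 0)
(1*(5 - 3))*62 + r(-10) = (1*(5 - 3))*62 + 0 = (1*2)*62 + 0 = 2*62 + 0 = 124 + 0 = 124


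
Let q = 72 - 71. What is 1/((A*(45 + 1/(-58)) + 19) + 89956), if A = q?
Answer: 58/5221159 ≈ 1.1109e-5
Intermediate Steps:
q = 1
A = 1
1/((A*(45 + 1/(-58)) + 19) + 89956) = 1/((1*(45 + 1/(-58)) + 19) + 89956) = 1/((1*(45 - 1/58) + 19) + 89956) = 1/((1*(2609/58) + 19) + 89956) = 1/((2609/58 + 19) + 89956) = 1/(3711/58 + 89956) = 1/(5221159/58) = 58/5221159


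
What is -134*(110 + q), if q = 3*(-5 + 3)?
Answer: -13936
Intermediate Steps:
q = -6 (q = 3*(-2) = -6)
-134*(110 + q) = -134*(110 - 6) = -134*104 = -13936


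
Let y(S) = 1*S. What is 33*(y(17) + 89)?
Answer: 3498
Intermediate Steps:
y(S) = S
33*(y(17) + 89) = 33*(17 + 89) = 33*106 = 3498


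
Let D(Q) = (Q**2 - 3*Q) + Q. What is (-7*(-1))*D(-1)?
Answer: 21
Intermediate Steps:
D(Q) = Q**2 - 2*Q
(-7*(-1))*D(-1) = (-7*(-1))*(-(-2 - 1)) = 7*(-1*(-3)) = 7*3 = 21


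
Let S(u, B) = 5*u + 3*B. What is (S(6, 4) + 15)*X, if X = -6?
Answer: -342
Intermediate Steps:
S(u, B) = 3*B + 5*u
(S(6, 4) + 15)*X = ((3*4 + 5*6) + 15)*(-6) = ((12 + 30) + 15)*(-6) = (42 + 15)*(-6) = 57*(-6) = -342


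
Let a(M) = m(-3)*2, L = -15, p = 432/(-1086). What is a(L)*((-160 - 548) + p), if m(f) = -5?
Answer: 1282200/181 ≈ 7084.0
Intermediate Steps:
p = -72/181 (p = 432*(-1/1086) = -72/181 ≈ -0.39779)
a(M) = -10 (a(M) = -5*2 = -10)
a(L)*((-160 - 548) + p) = -10*((-160 - 548) - 72/181) = -10*(-708 - 72/181) = -10*(-128220/181) = 1282200/181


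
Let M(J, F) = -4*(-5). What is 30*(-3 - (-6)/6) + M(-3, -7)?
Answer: -40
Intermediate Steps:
M(J, F) = 20
30*(-3 - (-6)/6) + M(-3, -7) = 30*(-3 - (-6)/6) + 20 = 30*(-3 - 2*(-½)) + 20 = 30*(-3 + 1) + 20 = 30*(-2) + 20 = -60 + 20 = -40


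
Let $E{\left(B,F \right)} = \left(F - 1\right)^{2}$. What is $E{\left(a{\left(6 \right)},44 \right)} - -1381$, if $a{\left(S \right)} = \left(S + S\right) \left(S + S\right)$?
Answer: $3230$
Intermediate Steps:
$a{\left(S \right)} = 4 S^{2}$ ($a{\left(S \right)} = 2 S 2 S = 4 S^{2}$)
$E{\left(B,F \right)} = \left(-1 + F\right)^{2}$
$E{\left(a{\left(6 \right)},44 \right)} - -1381 = \left(-1 + 44\right)^{2} - -1381 = 43^{2} + 1381 = 1849 + 1381 = 3230$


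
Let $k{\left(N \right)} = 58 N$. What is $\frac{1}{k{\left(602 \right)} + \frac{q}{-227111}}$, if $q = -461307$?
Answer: $\frac{227111}{7930268983} \approx 2.8638 \cdot 10^{-5}$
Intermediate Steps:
$\frac{1}{k{\left(602 \right)} + \frac{q}{-227111}} = \frac{1}{58 \cdot 602 - \frac{461307}{-227111}} = \frac{1}{34916 - - \frac{461307}{227111}} = \frac{1}{34916 + \frac{461307}{227111}} = \frac{1}{\frac{7930268983}{227111}} = \frac{227111}{7930268983}$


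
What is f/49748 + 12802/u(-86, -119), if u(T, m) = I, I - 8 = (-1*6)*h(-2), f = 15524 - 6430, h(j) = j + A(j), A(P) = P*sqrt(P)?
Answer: 199120853/534791 - 19203*I*sqrt(2)/86 ≈ 372.33 - 315.78*I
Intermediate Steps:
A(P) = P**(3/2)
h(j) = j + j**(3/2)
f = 9094
I = 20 + 12*I*sqrt(2) (I = 8 + (-1*6)*(-2 + (-2)**(3/2)) = 8 - 6*(-2 - 2*I*sqrt(2)) = 8 + (12 + 12*I*sqrt(2)) = 20 + 12*I*sqrt(2) ≈ 20.0 + 16.971*I)
u(T, m) = 20 + 12*I*sqrt(2)
f/49748 + 12802/u(-86, -119) = 9094/49748 + 12802/(20 + 12*I*sqrt(2)) = 9094*(1/49748) + 12802/(20 + 12*I*sqrt(2)) = 4547/24874 + 12802/(20 + 12*I*sqrt(2))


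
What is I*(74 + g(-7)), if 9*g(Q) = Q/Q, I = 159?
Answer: 35351/3 ≈ 11784.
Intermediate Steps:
g(Q) = ⅑ (g(Q) = (Q/Q)/9 = (⅑)*1 = ⅑)
I*(74 + g(-7)) = 159*(74 + ⅑) = 159*(667/9) = 35351/3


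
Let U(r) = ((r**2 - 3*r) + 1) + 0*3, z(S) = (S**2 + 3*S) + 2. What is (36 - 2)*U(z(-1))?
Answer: 34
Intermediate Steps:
z(S) = 2 + S**2 + 3*S
U(r) = 1 + r**2 - 3*r (U(r) = (1 + r**2 - 3*r) + 0 = 1 + r**2 - 3*r)
(36 - 2)*U(z(-1)) = (36 - 2)*(1 + (2 + (-1)**2 + 3*(-1))**2 - 3*(2 + (-1)**2 + 3*(-1))) = 34*(1 + (2 + 1 - 3)**2 - 3*(2 + 1 - 3)) = 34*(1 + 0**2 - 3*0) = 34*(1 + 0 + 0) = 34*1 = 34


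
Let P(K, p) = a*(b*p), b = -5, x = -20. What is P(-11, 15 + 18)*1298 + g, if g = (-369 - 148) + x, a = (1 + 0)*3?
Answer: -643047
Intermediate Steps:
a = 3 (a = 1*3 = 3)
g = -537 (g = (-369 - 148) - 20 = -517 - 20 = -537)
P(K, p) = -15*p (P(K, p) = 3*(-5*p) = -15*p)
P(-11, 15 + 18)*1298 + g = -15*(15 + 18)*1298 - 537 = -15*33*1298 - 537 = -495*1298 - 537 = -642510 - 537 = -643047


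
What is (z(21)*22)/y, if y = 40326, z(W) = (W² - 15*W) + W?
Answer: 49/611 ≈ 0.080196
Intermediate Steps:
z(W) = W² - 14*W
(z(21)*22)/y = ((21*(-14 + 21))*22)/40326 = ((21*7)*22)*(1/40326) = (147*22)*(1/40326) = 3234*(1/40326) = 49/611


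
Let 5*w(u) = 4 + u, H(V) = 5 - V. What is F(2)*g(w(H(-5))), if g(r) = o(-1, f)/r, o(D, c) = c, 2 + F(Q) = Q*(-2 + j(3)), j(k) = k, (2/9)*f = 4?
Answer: 0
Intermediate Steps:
f = 18 (f = (9/2)*4 = 18)
F(Q) = -2 + Q (F(Q) = -2 + Q*(-2 + 3) = -2 + Q*1 = -2 + Q)
w(u) = 4/5 + u/5 (w(u) = (4 + u)/5 = 4/5 + u/5)
g(r) = 18/r
F(2)*g(w(H(-5))) = (-2 + 2)*(18/(4/5 + (5 - 1*(-5))/5)) = 0*(18/(4/5 + (5 + 5)/5)) = 0*(18/(4/5 + (1/5)*10)) = 0*(18/(4/5 + 2)) = 0*(18/(14/5)) = 0*(18*(5/14)) = 0*(45/7) = 0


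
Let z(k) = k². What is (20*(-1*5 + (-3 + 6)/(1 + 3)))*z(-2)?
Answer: -340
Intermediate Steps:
(20*(-1*5 + (-3 + 6)/(1 + 3)))*z(-2) = (20*(-1*5 + (-3 + 6)/(1 + 3)))*(-2)² = (20*(-5 + 3/4))*4 = (20*(-5 + 3*(¼)))*4 = (20*(-5 + ¾))*4 = (20*(-17/4))*4 = -85*4 = -340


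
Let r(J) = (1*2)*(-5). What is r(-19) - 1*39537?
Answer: -39547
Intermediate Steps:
r(J) = -10 (r(J) = 2*(-5) = -10)
r(-19) - 1*39537 = -10 - 1*39537 = -10 - 39537 = -39547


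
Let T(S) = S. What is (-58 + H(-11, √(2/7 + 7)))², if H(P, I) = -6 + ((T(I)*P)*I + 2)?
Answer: 990025/49 ≈ 20205.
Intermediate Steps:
H(P, I) = -4 + P*I² (H(P, I) = -6 + ((I*P)*I + 2) = -6 + (P*I² + 2) = -6 + (2 + P*I²) = -4 + P*I²)
(-58 + H(-11, √(2/7 + 7)))² = (-58 + (-4 - 11*(√(2/7 + 7))²))² = (-58 + (-4 - 11*(√(51/7))²))² = (-58 + (-4 - 11*(√357/7)²))² = (-58 + (-4 - 11*51/7))² = (-58 + (-4 - 561/7))² = (-58 - 589/7)² = (-995/7)² = 990025/49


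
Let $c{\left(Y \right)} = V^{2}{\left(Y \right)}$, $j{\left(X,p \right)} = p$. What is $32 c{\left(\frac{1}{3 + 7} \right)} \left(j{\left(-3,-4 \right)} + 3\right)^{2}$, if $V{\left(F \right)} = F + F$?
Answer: $\frac{32}{25} \approx 1.28$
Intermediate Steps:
$V{\left(F \right)} = 2 F$
$c{\left(Y \right)} = 4 Y^{2}$ ($c{\left(Y \right)} = \left(2 Y\right)^{2} = 4 Y^{2}$)
$32 c{\left(\frac{1}{3 + 7} \right)} \left(j{\left(-3,-4 \right)} + 3\right)^{2} = 32 \cdot 4 \left(\frac{1}{3 + 7}\right)^{2} \left(-4 + 3\right)^{2} = 32 \cdot 4 \left(\frac{1}{10}\right)^{2} \left(-1\right)^{2} = 32 \cdot \frac{4}{100} \cdot 1 = 32 \cdot 4 \cdot \frac{1}{100} \cdot 1 = 32 \cdot \frac{1}{25} \cdot 1 = \frac{32}{25} \cdot 1 = \frac{32}{25}$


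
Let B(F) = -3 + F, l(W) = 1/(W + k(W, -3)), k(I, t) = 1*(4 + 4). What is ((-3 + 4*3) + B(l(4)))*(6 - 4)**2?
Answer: 73/3 ≈ 24.333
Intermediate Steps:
k(I, t) = 8 (k(I, t) = 1*8 = 8)
l(W) = 1/(8 + W) (l(W) = 1/(W + 8) = 1/(8 + W))
((-3 + 4*3) + B(l(4)))*(6 - 4)**2 = ((-3 + 4*3) + (-3 + 1/(8 + 4)))*(6 - 4)**2 = ((-3 + 12) + (-3 + 1/12))*2**2 = (9 + (-3 + 1/12))*4 = (9 - 35/12)*4 = (73/12)*4 = 73/3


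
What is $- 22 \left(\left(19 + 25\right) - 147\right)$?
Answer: $2266$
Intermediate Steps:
$- 22 \left(\left(19 + 25\right) - 147\right) = - 22 \left(44 - 147\right) = \left(-22\right) \left(-103\right) = 2266$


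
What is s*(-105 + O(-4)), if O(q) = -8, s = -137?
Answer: 15481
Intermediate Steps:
s*(-105 + O(-4)) = -137*(-105 - 8) = -137*(-113) = 15481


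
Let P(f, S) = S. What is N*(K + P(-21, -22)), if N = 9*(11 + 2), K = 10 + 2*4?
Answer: -468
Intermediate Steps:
K = 18 (K = 10 + 8 = 18)
N = 117 (N = 9*13 = 117)
N*(K + P(-21, -22)) = 117*(18 - 22) = 117*(-4) = -468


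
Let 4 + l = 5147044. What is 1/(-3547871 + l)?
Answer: 1/1599169 ≈ 6.2532e-7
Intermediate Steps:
l = 5147040 (l = -4 + 5147044 = 5147040)
1/(-3547871 + l) = 1/(-3547871 + 5147040) = 1/1599169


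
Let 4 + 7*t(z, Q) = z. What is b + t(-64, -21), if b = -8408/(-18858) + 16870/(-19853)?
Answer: -1894060606/187193937 ≈ -10.118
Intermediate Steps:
t(z, Q) = -4/7 + z/7
b = -75605218/187193937 (b = -8408*(-1/18858) + 16870*(-1/19853) = 4204/9429 - 16870/19853 = -75605218/187193937 ≈ -0.40389)
b + t(-64, -21) = -75605218/187193937 + (-4/7 + (⅐)*(-64)) = -75605218/187193937 + (-4/7 - 64/7) = -75605218/187193937 - 68/7 = -1894060606/187193937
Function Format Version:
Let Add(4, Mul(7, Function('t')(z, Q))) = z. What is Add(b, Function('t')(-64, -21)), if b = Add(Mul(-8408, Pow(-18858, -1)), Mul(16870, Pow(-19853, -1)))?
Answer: Rational(-1894060606, 187193937) ≈ -10.118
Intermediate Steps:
Function('t')(z, Q) = Add(Rational(-4, 7), Mul(Rational(1, 7), z))
b = Rational(-75605218, 187193937) (b = Add(Mul(-8408, Rational(-1, 18858)), Mul(16870, Rational(-1, 19853))) = Add(Rational(4204, 9429), Rational(-16870, 19853)) = Rational(-75605218, 187193937) ≈ -0.40389)
Add(b, Function('t')(-64, -21)) = Add(Rational(-75605218, 187193937), Add(Rational(-4, 7), Mul(Rational(1, 7), -64))) = Add(Rational(-75605218, 187193937), Add(Rational(-4, 7), Rational(-64, 7))) = Add(Rational(-75605218, 187193937), Rational(-68, 7)) = Rational(-1894060606, 187193937)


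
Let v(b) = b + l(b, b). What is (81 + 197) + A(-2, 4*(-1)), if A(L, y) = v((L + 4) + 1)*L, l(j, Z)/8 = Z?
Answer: 224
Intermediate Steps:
l(j, Z) = 8*Z
v(b) = 9*b (v(b) = b + 8*b = 9*b)
A(L, y) = L*(45 + 9*L) (A(L, y) = (9*((L + 4) + 1))*L = (9*((4 + L) + 1))*L = (9*(5 + L))*L = (45 + 9*L)*L = L*(45 + 9*L))
(81 + 197) + A(-2, 4*(-1)) = (81 + 197) + 9*(-2)*(5 - 2) = 278 + 9*(-2)*3 = 278 - 54 = 224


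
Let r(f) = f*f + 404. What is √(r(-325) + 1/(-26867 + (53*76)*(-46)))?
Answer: √4772338149014570/212155 ≈ 325.62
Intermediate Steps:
r(f) = 404 + f² (r(f) = f² + 404 = 404 + f²)
√(r(-325) + 1/(-26867 + (53*76)*(-46))) = √((404 + (-325)²) + 1/(-26867 + (53*76)*(-46))) = √((404 + 105625) + 1/(-26867 + 4028*(-46))) = √(106029 + 1/(-26867 - 185288)) = √(106029 + 1/(-212155)) = √(106029 - 1/212155) = √(22494582494/212155) = √4772338149014570/212155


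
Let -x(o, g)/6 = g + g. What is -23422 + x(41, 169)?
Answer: -25450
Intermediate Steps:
x(o, g) = -12*g (x(o, g) = -6*(g + g) = -12*g)
-23422 + x(41, 169) = -23422 - 12*169 = -23422 - 2028 = -25450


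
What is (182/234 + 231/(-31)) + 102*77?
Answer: 2189404/279 ≈ 7847.3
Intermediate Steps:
(182/234 + 231/(-31)) + 102*77 = (182*(1/234) + 231*(-1/31)) + 7854 = (7/9 - 231/31) + 7854 = -1862/279 + 7854 = 2189404/279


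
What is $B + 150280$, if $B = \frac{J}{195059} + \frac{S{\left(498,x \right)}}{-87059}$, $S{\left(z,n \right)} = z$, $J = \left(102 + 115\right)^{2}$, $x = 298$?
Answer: $\frac{2552005084146549}{16981641481} \approx 1.5028 \cdot 10^{5}$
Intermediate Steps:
$J = 47089$ ($J = 217^{2} = 47089$)
$B = \frac{4002381869}{16981641481}$ ($B = \frac{47089}{195059} + \frac{498}{-87059} = 47089 \cdot \frac{1}{195059} + 498 \left(- \frac{1}{87059}\right) = \frac{47089}{195059} - \frac{498}{87059} = \frac{4002381869}{16981641481} \approx 0.23569$)
$B + 150280 = \frac{4002381869}{16981641481} + 150280 = \frac{2552005084146549}{16981641481}$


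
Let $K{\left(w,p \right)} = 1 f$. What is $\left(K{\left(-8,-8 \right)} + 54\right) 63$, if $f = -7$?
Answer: $2961$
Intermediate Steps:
$K{\left(w,p \right)} = -7$ ($K{\left(w,p \right)} = 1 \left(-7\right) = -7$)
$\left(K{\left(-8,-8 \right)} + 54\right) 63 = \left(-7 + 54\right) 63 = 47 \cdot 63 = 2961$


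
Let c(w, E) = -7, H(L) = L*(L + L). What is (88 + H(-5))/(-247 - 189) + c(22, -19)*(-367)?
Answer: 559973/218 ≈ 2568.7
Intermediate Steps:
H(L) = 2*L² (H(L) = L*(2*L) = 2*L²)
(88 + H(-5))/(-247 - 189) + c(22, -19)*(-367) = (88 + 2*(-5)²)/(-247 - 189) - 7*(-367) = (88 + 2*25)/(-436) + 2569 = (88 + 50)*(-1/436) + 2569 = 138*(-1/436) + 2569 = -69/218 + 2569 = 559973/218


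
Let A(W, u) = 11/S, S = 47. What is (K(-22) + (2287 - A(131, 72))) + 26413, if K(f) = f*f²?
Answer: 848433/47 ≈ 18052.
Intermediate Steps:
A(W, u) = 11/47
K(f) = f³
(K(-22) + (2287 - A(131, 72))) + 26413 = ((-22)³ + (2287 - 1*11/47)) + 26413 = (-10648 + (2287 - 11/47)) + 26413 = (-10648 + 107478/47) + 26413 = -392978/47 + 26413 = 848433/47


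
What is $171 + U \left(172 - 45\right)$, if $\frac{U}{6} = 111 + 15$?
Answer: $96183$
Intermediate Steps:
$U = 756$ ($U = 6 \left(111 + 15\right) = 6 \cdot 126 = 756$)
$171 + U \left(172 - 45\right) = 171 + 756 \left(172 - 45\right) = 171 + 756 \cdot 127 = 171 + 96012 = 96183$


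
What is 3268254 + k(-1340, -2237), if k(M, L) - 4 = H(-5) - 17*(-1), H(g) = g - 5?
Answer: 3268265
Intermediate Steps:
H(g) = -5 + g
k(M, L) = 11 (k(M, L) = 4 + ((-5 - 5) - 17*(-1)) = 4 + (-10 + 17) = 4 + 7 = 11)
3268254 + k(-1340, -2237) = 3268254 + 11 = 3268265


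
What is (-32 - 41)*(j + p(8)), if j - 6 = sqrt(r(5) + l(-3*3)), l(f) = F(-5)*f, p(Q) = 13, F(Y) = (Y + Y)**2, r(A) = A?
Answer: -1387 - 73*I*sqrt(895) ≈ -1387.0 - 2183.9*I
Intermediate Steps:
F(Y) = 4*Y**2 (F(Y) = (2*Y)**2 = 4*Y**2)
l(f) = 100*f (l(f) = (4*(-5)**2)*f = (4*25)*f = 100*f)
j = 6 + I*sqrt(895) (j = 6 + sqrt(5 + 100*(-3*3)) = 6 + sqrt(5 + 100*(-9)) = 6 + sqrt(5 - 900) = 6 + sqrt(-895) = 6 + I*sqrt(895) ≈ 6.0 + 29.917*I)
(-32 - 41)*(j + p(8)) = (-32 - 41)*((6 + I*sqrt(895)) + 13) = -73*(19 + I*sqrt(895)) = -1387 - 73*I*sqrt(895)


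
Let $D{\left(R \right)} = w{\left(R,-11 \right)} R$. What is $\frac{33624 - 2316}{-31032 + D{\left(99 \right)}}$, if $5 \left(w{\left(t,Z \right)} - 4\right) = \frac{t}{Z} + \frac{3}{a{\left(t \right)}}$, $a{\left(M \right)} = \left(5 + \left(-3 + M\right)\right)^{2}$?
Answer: $- \frac{266144090}{261946329} \approx -1.016$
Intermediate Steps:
$a{\left(M \right)} = \left(2 + M\right)^{2}$
$w{\left(t,Z \right)} = 4 + \frac{3}{5 \left(2 + t\right)^{2}} + \frac{t}{5 Z}$ ($w{\left(t,Z \right)} = 4 + \frac{\frac{t}{Z} + \frac{3}{\left(2 + t\right)^{2}}}{5} = 4 + \frac{\frac{3}{\left(2 + t\right)^{2}} + \frac{t}{Z}}{5} = 4 + \left(\frac{3}{5 \left(2 + t\right)^{2}} + \frac{t}{5 Z}\right) = 4 + \frac{3}{5 \left(2 + t\right)^{2}} + \frac{t}{5 Z}$)
$D{\left(R \right)} = R \left(4 - \frac{R}{55} + \frac{3}{5 \left(2 + R\right)^{2}}\right)$ ($D{\left(R \right)} = \left(4 + \frac{3}{5 \left(2 + R\right)^{2}} + \frac{R}{5 \left(-11\right)}\right) R = \left(4 + \frac{3}{5 \left(2 + R\right)^{2}} + \frac{1}{5} R \left(- \frac{1}{11}\right)\right) R = \left(4 + \frac{3}{5 \left(2 + R\right)^{2}} - \frac{R}{55}\right) R = \left(4 - \frac{R}{55} + \frac{3}{5 \left(2 + R\right)^{2}}\right) R = R \left(4 - \frac{R}{55} + \frac{3}{5 \left(2 + R\right)^{2}}\right)$)
$\frac{33624 - 2316}{-31032 + D{\left(99 \right)}} = \frac{33624 - 2316}{-31032 + \frac{1}{55} \cdot 99 \frac{1}{\left(2 + 99\right)^{2}} \left(33 + \left(2 + 99\right)^{2} \left(220 - 99\right)\right)} = \frac{31308}{-31032 + \frac{1}{55} \cdot 99 \cdot \frac{1}{10201} \left(33 + 101^{2} \left(220 - 99\right)\right)} = \frac{31308}{-31032 + \frac{1}{55} \cdot 99 \cdot \frac{1}{10201} \left(33 + 10201 \cdot 121\right)} = \frac{31308}{-31032 + \frac{1}{55} \cdot 99 \cdot \frac{1}{10201} \left(33 + 1234321\right)} = \frac{31308}{-31032 + \frac{1}{55} \cdot 99 \cdot \frac{1}{10201} \cdot 1234354} = \frac{31308}{-31032 + \frac{11109186}{51005}} = \frac{31308}{- \frac{1571677974}{51005}} = 31308 \left(- \frac{51005}{1571677974}\right) = - \frac{266144090}{261946329}$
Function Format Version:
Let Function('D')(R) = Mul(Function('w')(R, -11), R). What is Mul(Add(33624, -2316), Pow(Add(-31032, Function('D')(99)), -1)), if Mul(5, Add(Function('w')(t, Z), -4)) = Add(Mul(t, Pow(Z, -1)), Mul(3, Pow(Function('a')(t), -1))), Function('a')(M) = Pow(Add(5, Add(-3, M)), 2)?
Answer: Rational(-266144090, 261946329) ≈ -1.0160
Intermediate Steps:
Function('a')(M) = Pow(Add(2, M), 2)
Function('w')(t, Z) = Add(4, Mul(Rational(3, 5), Pow(Add(2, t), -2)), Mul(Rational(1, 5), t, Pow(Z, -1))) (Function('w')(t, Z) = Add(4, Mul(Rational(1, 5), Add(Mul(t, Pow(Z, -1)), Mul(3, Pow(Pow(Add(2, t), 2), -1))))) = Add(4, Mul(Rational(1, 5), Add(Mul(t, Pow(Z, -1)), Mul(3, Pow(Add(2, t), -2))))) = Add(4, Mul(Rational(1, 5), Add(Mul(3, Pow(Add(2, t), -2)), Mul(t, Pow(Z, -1))))) = Add(4, Add(Mul(Rational(3, 5), Pow(Add(2, t), -2)), Mul(Rational(1, 5), t, Pow(Z, -1)))) = Add(4, Mul(Rational(3, 5), Pow(Add(2, t), -2)), Mul(Rational(1, 5), t, Pow(Z, -1))))
Function('D')(R) = Mul(R, Add(4, Mul(Rational(-1, 55), R), Mul(Rational(3, 5), Pow(Add(2, R), -2)))) (Function('D')(R) = Mul(Add(4, Mul(Rational(3, 5), Pow(Add(2, R), -2)), Mul(Rational(1, 5), R, Pow(-11, -1))), R) = Mul(Add(4, Mul(Rational(3, 5), Pow(Add(2, R), -2)), Mul(Rational(1, 5), R, Rational(-1, 11))), R) = Mul(Add(4, Mul(Rational(3, 5), Pow(Add(2, R), -2)), Mul(Rational(-1, 55), R)), R) = Mul(Add(4, Mul(Rational(-1, 55), R), Mul(Rational(3, 5), Pow(Add(2, R), -2))), R) = Mul(R, Add(4, Mul(Rational(-1, 55), R), Mul(Rational(3, 5), Pow(Add(2, R), -2)))))
Mul(Add(33624, -2316), Pow(Add(-31032, Function('D')(99)), -1)) = Mul(Add(33624, -2316), Pow(Add(-31032, Mul(Rational(1, 55), 99, Pow(Add(2, 99), -2), Add(33, Mul(Pow(Add(2, 99), 2), Add(220, Mul(-1, 99)))))), -1)) = Mul(31308, Pow(Add(-31032, Mul(Rational(1, 55), 99, Pow(101, -2), Add(33, Mul(Pow(101, 2), Add(220, -99))))), -1)) = Mul(31308, Pow(Add(-31032, Mul(Rational(1, 55), 99, Rational(1, 10201), Add(33, Mul(10201, 121)))), -1)) = Mul(31308, Pow(Add(-31032, Mul(Rational(1, 55), 99, Rational(1, 10201), Add(33, 1234321))), -1)) = Mul(31308, Pow(Add(-31032, Mul(Rational(1, 55), 99, Rational(1, 10201), 1234354)), -1)) = Mul(31308, Pow(Add(-31032, Rational(11109186, 51005)), -1)) = Mul(31308, Pow(Rational(-1571677974, 51005), -1)) = Mul(31308, Rational(-51005, 1571677974)) = Rational(-266144090, 261946329)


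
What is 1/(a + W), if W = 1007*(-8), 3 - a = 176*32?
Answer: -1/13685 ≈ -7.3073e-5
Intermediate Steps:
a = -5629 (a = 3 - 176*32 = 3 - 1*5632 = 3 - 5632 = -5629)
W = -8056
1/(a + W) = 1/(-5629 - 8056) = 1/(-13685) = -1/13685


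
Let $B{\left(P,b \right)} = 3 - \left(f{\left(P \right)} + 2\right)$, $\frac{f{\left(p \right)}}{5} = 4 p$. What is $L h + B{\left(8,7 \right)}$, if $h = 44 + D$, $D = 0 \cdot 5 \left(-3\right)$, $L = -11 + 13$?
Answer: $-71$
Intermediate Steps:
$f{\left(p \right)} = 20 p$ ($f{\left(p \right)} = 5 \cdot 4 p = 20 p$)
$L = 2$
$D = 0$ ($D = 0 \left(-3\right) = 0$)
$B{\left(P,b \right)} = 1 - 20 P$ ($B{\left(P,b \right)} = 3 - \left(20 P + 2\right) = 3 - \left(2 + 20 P\right) = 1 - 20 P$)
$h = 44$ ($h = 44 + 0 = 44$)
$L h + B{\left(8,7 \right)} = 2 \cdot 44 + \left(1 - 160\right) = 88 + \left(1 - 160\right) = 88 - 159 = -71$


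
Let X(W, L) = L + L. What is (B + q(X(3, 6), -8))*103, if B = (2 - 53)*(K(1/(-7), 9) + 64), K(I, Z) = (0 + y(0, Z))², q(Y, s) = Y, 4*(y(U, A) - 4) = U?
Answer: -419004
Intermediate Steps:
X(W, L) = 2*L
y(U, A) = 4 + U/4
K(I, Z) = 16 (K(I, Z) = (0 + (4 + (¼)*0))² = (0 + (4 + 0))² = (0 + 4)² = 4² = 16)
B = -4080 (B = (2 - 53)*(16 + 64) = -51*80 = -4080)
(B + q(X(3, 6), -8))*103 = (-4080 + 2*6)*103 = (-4080 + 12)*103 = -4068*103 = -419004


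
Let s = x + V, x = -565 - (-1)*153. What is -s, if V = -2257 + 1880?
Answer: 789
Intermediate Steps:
V = -377
x = -412 (x = -565 - 1*(-153) = -565 + 153 = -412)
s = -789 (s = -412 - 377 = -789)
-s = -1*(-789) = 789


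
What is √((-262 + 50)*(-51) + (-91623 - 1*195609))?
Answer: 2*I*√69105 ≈ 525.76*I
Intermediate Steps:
√((-262 + 50)*(-51) + (-91623 - 1*195609)) = √(-212*(-51) + (-91623 - 195609)) = √(10812 - 287232) = √(-276420) = 2*I*√69105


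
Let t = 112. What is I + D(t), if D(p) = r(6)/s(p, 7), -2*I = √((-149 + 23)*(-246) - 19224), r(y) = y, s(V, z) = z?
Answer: 6/7 - 3*√327 ≈ -53.392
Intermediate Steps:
I = -3*√327 (I = -√((-149 + 23)*(-246) - 19224)/2 = -√(-126*(-246) - 19224)/2 = -√(30996 - 19224)/2 = -3*√327 ≈ -54.249)
D(p) = 6/7
I + D(t) = -3*√327 + 6/7 = 6/7 - 3*√327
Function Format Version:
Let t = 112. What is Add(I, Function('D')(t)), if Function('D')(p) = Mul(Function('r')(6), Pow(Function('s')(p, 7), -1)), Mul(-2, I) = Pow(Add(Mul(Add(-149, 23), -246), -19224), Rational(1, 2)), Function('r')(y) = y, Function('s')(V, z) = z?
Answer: Add(Rational(6, 7), Mul(-3, Pow(327, Rational(1, 2)))) ≈ -53.392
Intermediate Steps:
I = Mul(-3, Pow(327, Rational(1, 2))) (I = Mul(Rational(-1, 2), Pow(Add(Mul(Add(-149, 23), -246), -19224), Rational(1, 2))) = Mul(Rational(-1, 2), Pow(Add(Mul(-126, -246), -19224), Rational(1, 2))) = Mul(Rational(-1, 2), Pow(Add(30996, -19224), Rational(1, 2))) = Mul(Rational(-1, 2), Pow(11772, Rational(1, 2))) = Mul(Rational(-1, 2), Mul(6, Pow(327, Rational(1, 2)))) = Mul(-3, Pow(327, Rational(1, 2))) ≈ -54.249)
Function('D')(p) = Rational(6, 7) (Function('D')(p) = Mul(6, Pow(7, -1)) = Mul(6, Rational(1, 7)) = Rational(6, 7))
Add(I, Function('D')(t)) = Add(Mul(-3, Pow(327, Rational(1, 2))), Rational(6, 7)) = Add(Rational(6, 7), Mul(-3, Pow(327, Rational(1, 2))))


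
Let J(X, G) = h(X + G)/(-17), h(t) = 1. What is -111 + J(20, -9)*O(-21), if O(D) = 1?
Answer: -1888/17 ≈ -111.06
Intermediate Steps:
J(X, G) = -1/17 (J(X, G) = 1/(-17) = 1*(-1/17) = -1/17)
-111 + J(20, -9)*O(-21) = -111 - 1/17*1 = -111 - 1/17 = -1888/17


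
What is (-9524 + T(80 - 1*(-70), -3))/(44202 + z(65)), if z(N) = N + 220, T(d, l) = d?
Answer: -9374/44487 ≈ -0.21071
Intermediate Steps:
z(N) = 220 + N
(-9524 + T(80 - 1*(-70), -3))/(44202 + z(65)) = (-9524 + (80 - 1*(-70)))/(44202 + (220 + 65)) = (-9524 + (80 + 70))/(44202 + 285) = (-9524 + 150)/44487 = -9374*1/44487 = -9374/44487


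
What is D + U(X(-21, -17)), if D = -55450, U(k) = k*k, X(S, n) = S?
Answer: -55009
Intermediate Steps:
U(k) = k²
D + U(X(-21, -17)) = -55450 + (-21)² = -55450 + 441 = -55009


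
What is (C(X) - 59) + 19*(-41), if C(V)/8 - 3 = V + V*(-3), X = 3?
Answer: -862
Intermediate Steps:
C(V) = 24 - 16*V (C(V) = 24 + 8*(V + V*(-3)) = 24 + 8*(V - 3*V) = 24 + 8*(-2*V) = 24 - 16*V)
(C(X) - 59) + 19*(-41) = ((24 - 16*3) - 59) + 19*(-41) = ((24 - 48) - 59) - 779 = (-24 - 59) - 779 = -83 - 779 = -862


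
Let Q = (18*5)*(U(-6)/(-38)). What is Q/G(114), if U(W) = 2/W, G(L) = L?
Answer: 5/722 ≈ 0.0069252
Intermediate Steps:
Q = 15/19 (Q = (18*5)*((2/(-6))/(-38)) = 90*((2*(-1/6))*(-1/38)) = 90*(-1/3*(-1/38)) = 90*(1/114) = 15/19 ≈ 0.78947)
Q/G(114) = (15/19)/114 = (15/19)*(1/114) = 5/722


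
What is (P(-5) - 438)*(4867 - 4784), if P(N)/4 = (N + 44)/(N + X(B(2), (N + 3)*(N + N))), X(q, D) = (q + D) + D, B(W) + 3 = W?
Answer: -611544/17 ≈ -35973.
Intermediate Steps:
B(W) = -3 + W
X(q, D) = q + 2*D (X(q, D) = (D + q) + D = q + 2*D)
P(N) = 4*(44 + N)/(-1 + N + 4*N*(3 + N)) (P(N) = 4*((N + 44)/(N + ((-3 + 2) + 2*((N + 3)*(N + N))))) = 4*((44 + N)/(N + (-1 + 2*((3 + N)*(2*N))))) = 4*((44 + N)/(N + (-1 + 2*(2*N*(3 + N))))) = 4*((44 + N)/(N + (-1 + 4*N*(3 + N)))) = 4*((44 + N)/(-1 + N + 4*N*(3 + N))) = 4*(44 + N)/(-1 + N + 4*N*(3 + N)))
(P(-5) - 438)*(4867 - 4784) = (4*(44 - 5)/(-1 - 5 + 4*(-5)*(3 - 5)) - 438)*(4867 - 4784) = (4*39/(-1 - 5 + 4*(-5)*(-2)) - 438)*83 = (4*39/(-1 - 5 + 40) - 438)*83 = (4*39/34 - 438)*83 = (4*(1/34)*39 - 438)*83 = (78/17 - 438)*83 = -7368/17*83 = -611544/17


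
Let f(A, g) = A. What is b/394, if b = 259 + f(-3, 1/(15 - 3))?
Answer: 128/197 ≈ 0.64975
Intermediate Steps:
b = 256 (b = 259 - 3 = 256)
b/394 = 256/394 = 256*(1/394) = 128/197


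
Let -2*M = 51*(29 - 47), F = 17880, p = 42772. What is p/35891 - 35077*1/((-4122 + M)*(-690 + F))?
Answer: 2694482189447/2259947520270 ≈ 1.1923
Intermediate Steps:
M = 459 (M = -51*(29 - 47)/2 = -51*(-18)/2 = -½*(-918) = 459)
p/35891 - 35077*1/((-4122 + M)*(-690 + F)) = 42772/35891 - 35077*1/((-4122 + 459)*(-690 + 17880)) = 42772*(1/35891) - 35077/((-3663*17190)) = 42772/35891 - 35077/(-62966970) = 42772/35891 - 35077*(-1/62966970) = 42772/35891 + 35077/62966970 = 2694482189447/2259947520270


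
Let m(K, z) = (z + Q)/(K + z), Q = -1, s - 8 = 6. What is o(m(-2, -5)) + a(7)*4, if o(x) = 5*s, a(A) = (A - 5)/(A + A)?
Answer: 494/7 ≈ 70.571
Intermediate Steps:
s = 14 (s = 8 + 6 = 14)
m(K, z) = (-1 + z)/(K + z) (m(K, z) = (z - 1)/(K + z) = (-1 + z)/(K + z))
a(A) = (-5 + A)/(2*A) (a(A) = (-5 + A)/((2*A)) = (-5 + A)*(1/(2*A)) = (-5 + A)/(2*A))
o(x) = 70 (o(x) = 5*14 = 70)
o(m(-2, -5)) + a(7)*4 = 70 + ((½)*(-5 + 7)/7)*4 = 70 + ((½)*(⅐)*2)*4 = 70 + (⅐)*4 = 70 + 4/7 = 494/7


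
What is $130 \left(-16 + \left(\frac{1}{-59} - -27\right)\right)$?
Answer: $\frac{84240}{59} \approx 1427.8$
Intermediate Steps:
$130 \left(-16 + \left(\frac{1}{-59} - -27\right)\right) = 130 \left(-16 + \left(- \frac{1}{59} + 27\right)\right) = 130 \left(-16 + \frac{1592}{59}\right) = 130 \cdot \frac{648}{59} = \frac{84240}{59}$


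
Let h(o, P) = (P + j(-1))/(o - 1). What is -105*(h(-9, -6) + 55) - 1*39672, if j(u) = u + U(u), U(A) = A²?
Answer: -45510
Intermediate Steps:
j(u) = u + u²
h(o, P) = P/(-1 + o) (h(o, P) = (P - (1 - 1))/(o - 1) = (P - 1*0)/(-1 + o) = (P + 0)/(-1 + o) = P/(-1 + o))
-105*(h(-9, -6) + 55) - 1*39672 = -105*(-6/(-1 - 9) + 55) - 1*39672 = -105*(-6/(-10) + 55) - 39672 = -105*(-6*(-⅒) + 55) - 39672 = -105*(⅗ + 55) - 39672 = -105*278/5 - 39672 = -5838 - 39672 = -45510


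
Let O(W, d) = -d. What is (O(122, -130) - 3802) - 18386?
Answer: -22058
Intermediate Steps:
(O(122, -130) - 3802) - 18386 = (-1*(-130) - 3802) - 18386 = (130 - 3802) - 18386 = -3672 - 18386 = -22058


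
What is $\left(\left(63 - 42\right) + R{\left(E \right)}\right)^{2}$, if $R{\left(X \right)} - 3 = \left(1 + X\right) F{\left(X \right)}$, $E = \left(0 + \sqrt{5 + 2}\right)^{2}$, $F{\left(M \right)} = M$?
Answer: $6400$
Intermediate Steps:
$E = 7$ ($E = \left(0 + \sqrt{7}\right)^{2} = \left(\sqrt{7}\right)^{2} = 7$)
$R{\left(X \right)} = 3 + X \left(1 + X\right)$ ($R{\left(X \right)} = 3 + \left(1 + X\right) X = 3 + X \left(1 + X\right)$)
$\left(\left(63 - 42\right) + R{\left(E \right)}\right)^{2} = \left(\left(63 - 42\right) + \left(3 + 7 + 7^{2}\right)\right)^{2} = \left(21 + \left(3 + 7 + 49\right)\right)^{2} = \left(21 + 59\right)^{2} = 80^{2} = 6400$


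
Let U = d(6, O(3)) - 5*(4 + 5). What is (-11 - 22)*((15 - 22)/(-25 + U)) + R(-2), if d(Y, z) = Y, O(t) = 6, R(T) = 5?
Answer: 89/64 ≈ 1.3906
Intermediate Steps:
U = -39 (U = 6 - 5*(4 + 5) = 6 - 5*9 = 6 - 45 = -39)
(-11 - 22)*((15 - 22)/(-25 + U)) + R(-2) = (-11 - 22)*((15 - 22)/(-25 - 39)) + 5 = -(-231)/(-64) + 5 = -(-231)*(-1)/64 + 5 = -33*7/64 + 5 = -231/64 + 5 = 89/64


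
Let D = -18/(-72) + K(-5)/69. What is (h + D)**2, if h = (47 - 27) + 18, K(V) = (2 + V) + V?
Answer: 110775625/76176 ≈ 1454.2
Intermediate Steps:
K(V) = 2 + 2*V
D = 37/276 (D = -18/(-72) + (2 + 2*(-5))/69 = -18*(-1/72) + (2 - 10)*(1/69) = 1/4 - 8*1/69 = 1/4 - 8/69 = 37/276 ≈ 0.13406)
h = 38 (h = 20 + 18 = 38)
(h + D)**2 = (38 + 37/276)**2 = (10525/276)**2 = 110775625/76176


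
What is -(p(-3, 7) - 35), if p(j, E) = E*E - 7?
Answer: -7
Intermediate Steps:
p(j, E) = -7 + E² (p(j, E) = E² - 7 = -7 + E²)
-(p(-3, 7) - 35) = -((-7 + 7²) - 35) = -((-7 + 49) - 35) = -(42 - 35) = -1*7 = -7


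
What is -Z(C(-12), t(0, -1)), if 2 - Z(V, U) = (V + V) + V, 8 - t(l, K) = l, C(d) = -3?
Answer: -11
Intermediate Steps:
t(l, K) = 8 - l
Z(V, U) = 2 - 3*V (Z(V, U) = 2 - ((V + V) + V) = 2 - (2*V + V) = 2 - 3*V)
-Z(C(-12), t(0, -1)) = -(2 - 3*(-3)) = -(2 + 9) = -1*11 = -11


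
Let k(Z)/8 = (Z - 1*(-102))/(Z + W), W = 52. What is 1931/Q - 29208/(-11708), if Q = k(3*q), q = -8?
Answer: 40703371/456612 ≈ 89.142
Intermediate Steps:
k(Z) = 8*(102 + Z)/(52 + Z) (k(Z) = 8*((Z - 1*(-102))/(Z + 52)) = 8*((Z + 102)/(52 + Z)) = 8*((102 + Z)/(52 + Z)) = 8*(102 + Z)/(52 + Z))
Q = 156/7 (Q = 8*(102 + 3*(-8))/(52 + 3*(-8)) = 8*(102 - 24)/(52 - 24) = 8*78/28 = 8*(1/28)*78 = 156/7 ≈ 22.286)
1931/Q - 29208/(-11708) = 1931/(156/7) - 29208/(-11708) = 1931*(7/156) - 29208*(-1/11708) = 13517/156 + 7302/2927 = 40703371/456612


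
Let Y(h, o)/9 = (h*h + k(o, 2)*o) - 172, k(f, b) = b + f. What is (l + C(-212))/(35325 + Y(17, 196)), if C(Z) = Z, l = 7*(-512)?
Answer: -1898/192825 ≈ -0.0098431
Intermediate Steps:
l = -3584
Y(h, o) = -1548 + 9*h**2 + 9*o*(2 + o) (Y(h, o) = 9*((h*h + (2 + o)*o) - 172) = 9*((h**2 + o*(2 + o)) - 172) = 9*(-172 + h**2 + o*(2 + o)) = -1548 + 9*h**2 + 9*o*(2 + o))
(l + C(-212))/(35325 + Y(17, 196)) = (-3584 - 212)/(35325 + (-1548 + 9*17**2 + 9*196*(2 + 196))) = -3796/(35325 + (-1548 + 9*289 + 9*196*198)) = -3796/(35325 + (-1548 + 2601 + 349272)) = -3796/(35325 + 350325) = -3796/385650 = -3796*1/385650 = -1898/192825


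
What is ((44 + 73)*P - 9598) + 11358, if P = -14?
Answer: 122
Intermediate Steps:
((44 + 73)*P - 9598) + 11358 = ((44 + 73)*(-14) - 9598) + 11358 = (117*(-14) - 9598) + 11358 = (-1638 - 9598) + 11358 = -11236 + 11358 = 122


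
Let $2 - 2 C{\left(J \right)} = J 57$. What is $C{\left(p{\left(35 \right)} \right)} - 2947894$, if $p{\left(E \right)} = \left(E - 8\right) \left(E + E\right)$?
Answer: $-3001758$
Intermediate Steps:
$p{\left(E \right)} = 2 E \left(-8 + E\right)$ ($p{\left(E \right)} = \left(-8 + E\right) 2 E = 2 E \left(-8 + E\right)$)
$C{\left(J \right)} = 1 - \frac{57 J}{2}$ ($C{\left(J \right)} = 1 - \frac{J 57}{2} = 1 - \frac{57 J}{2}$)
$C{\left(p{\left(35 \right)} \right)} - 2947894 = \left(1 - \frac{57 \cdot 2 \cdot 35 \left(-8 + 35\right)}{2}\right) - 2947894 = \left(1 - \frac{57 \cdot 2 \cdot 35 \cdot 27}{2}\right) - 2947894 = \left(1 - 53865\right) - 2947894 = -53864 - 2947894 = -3001758$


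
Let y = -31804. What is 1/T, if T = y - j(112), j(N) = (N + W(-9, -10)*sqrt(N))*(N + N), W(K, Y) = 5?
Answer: -14223/774051716 + 280*sqrt(7)/193512929 ≈ -1.4547e-5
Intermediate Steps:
j(N) = 2*N*(N + 5*sqrt(N)) (j(N) = (N + 5*sqrt(N))*(N + N) = (N + 5*sqrt(N))*(2*N) = 2*N*(N + 5*sqrt(N)))
T = -56892 - 4480*sqrt(7) (T = -31804 - (2*112**2 + 10*112**(3/2)) = -31804 - (2*12544 + 10*(448*sqrt(7))) = -31804 - (25088 + 4480*sqrt(7)) = -31804 + (-25088 - 4480*sqrt(7)) = -56892 - 4480*sqrt(7) ≈ -68745.)
1/T = 1/(-56892 - 4480*sqrt(7))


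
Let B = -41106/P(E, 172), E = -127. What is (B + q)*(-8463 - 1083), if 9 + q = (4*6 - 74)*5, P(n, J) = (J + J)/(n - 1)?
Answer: -143536098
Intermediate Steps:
P(n, J) = 2*J/(-1 + n) (P(n, J) = (2*J)/(-1 + n) = 2*J/(-1 + n))
B = 657696/43 (B = -41106/(2*172/(-1 - 127)) = -41106/(2*172/(-128)) = -41106/(2*172*(-1/128)) = -41106/(-43/16) = -41106*(-16/43) = 657696/43 ≈ 15295.)
q = -259 (q = -9 + (4*6 - 74)*5 = -9 + (24 - 74)*5 = -9 - 50*5 = -9 - 250 = -259)
(B + q)*(-8463 - 1083) = (657696/43 - 259)*(-8463 - 1083) = (646559/43)*(-9546) = -143536098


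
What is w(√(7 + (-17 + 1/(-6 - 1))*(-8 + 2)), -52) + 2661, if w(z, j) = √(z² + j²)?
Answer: 2661 + √137879/7 ≈ 2714.0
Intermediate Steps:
w(z, j) = √(j² + z²)
w(√(7 + (-17 + 1/(-6 - 1))*(-8 + 2)), -52) + 2661 = √((-52)² + (√(7 + (-17 + 1/(-6 - 1))*(-8 + 2)))²) + 2661 = √(2704 + (√(7 + (-17 + 1/(-7))*(-6)))²) + 2661 = √(2704 + (√(7 + (-17 - ⅐)*(-6)))²) + 2661 = √(2704 + (√(7 - 120/7*(-6)))²) + 2661 = √(2704 + (√(7 + 720/7))²) + 2661 = √(2704 + (√(769/7))²) + 2661 = √(2704 + (√5383/7)²) + 2661 = √(2704 + 769/7) + 2661 = √(19697/7) + 2661 = √137879/7 + 2661 = 2661 + √137879/7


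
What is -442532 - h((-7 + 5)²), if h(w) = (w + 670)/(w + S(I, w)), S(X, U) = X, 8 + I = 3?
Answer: -441858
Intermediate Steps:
I = -5 (I = -8 + 3 = -5)
h(w) = (670 + w)/(-5 + w) (h(w) = (w + 670)/(w - 5) = (670 + w)/(-5 + w))
-442532 - h((-7 + 5)²) = -442532 - (670 + (-7 + 5)²)/(-5 + (-7 + 5)²) = -442532 - (670 + (-2)²)/(-5 + (-2)²) = -442532 - (670 + 4)/(-5 + 4) = -442532 - 674/(-1) = -442532 - (-1)*674 = -442532 - 1*(-674) = -442532 + 674 = -441858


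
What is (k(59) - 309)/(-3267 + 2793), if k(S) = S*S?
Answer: -1586/237 ≈ -6.6920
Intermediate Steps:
k(S) = S²
(k(59) - 309)/(-3267 + 2793) = (59² - 309)/(-3267 + 2793) = (3481 - 309)/(-474) = 3172*(-1/474) = -1586/237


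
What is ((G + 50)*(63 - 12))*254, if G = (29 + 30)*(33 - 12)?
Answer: 16697706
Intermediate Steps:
G = 1239 (G = 59*21 = 1239)
((G + 50)*(63 - 12))*254 = ((1239 + 50)*(63 - 12))*254 = (1289*51)*254 = 65739*254 = 16697706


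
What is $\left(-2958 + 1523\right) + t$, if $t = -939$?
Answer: $-2374$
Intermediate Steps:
$\left(-2958 + 1523\right) + t = \left(-2958 + 1523\right) - 939 = -1435 - 939 = -2374$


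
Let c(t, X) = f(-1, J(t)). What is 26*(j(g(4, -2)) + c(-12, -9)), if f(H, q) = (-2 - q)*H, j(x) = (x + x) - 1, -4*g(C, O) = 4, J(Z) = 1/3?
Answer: -52/3 ≈ -17.333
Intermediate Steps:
J(Z) = ⅓
g(C, O) = -1 (g(C, O) = -¼*4 = -1)
j(x) = -1 + 2*x (j(x) = 2*x - 1 = -1 + 2*x)
f(H, q) = H*(-2 - q)
c(t, X) = 7/3 (c(t, X) = -1*(-1)*(2 + ⅓) = -1*(-1)*7/3 = 7/3)
26*(j(g(4, -2)) + c(-12, -9)) = 26*((-1 + 2*(-1)) + 7/3) = 26*((-1 - 2) + 7/3) = 26*(-3 + 7/3) = 26*(-⅔) = -52/3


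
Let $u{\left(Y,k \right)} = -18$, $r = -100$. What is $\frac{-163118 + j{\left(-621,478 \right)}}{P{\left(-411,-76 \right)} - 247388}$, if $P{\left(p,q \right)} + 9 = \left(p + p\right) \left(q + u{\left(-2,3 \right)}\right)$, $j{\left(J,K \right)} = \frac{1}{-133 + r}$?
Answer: $\frac{38006495}{39640057} \approx 0.95879$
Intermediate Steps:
$j{\left(J,K \right)} = - \frac{1}{233}$ ($j{\left(J,K \right)} = \frac{1}{-133 - 100} = \frac{1}{-233} = - \frac{1}{233}$)
$P{\left(p,q \right)} = -9 + 2 p \left(-18 + q\right)$ ($P{\left(p,q \right)} = -9 + \left(p + p\right) \left(q - 18\right) = -9 + 2 p \left(-18 + q\right)$)
$\frac{-163118 + j{\left(-621,478 \right)}}{P{\left(-411,-76 \right)} - 247388} = \frac{-163118 - \frac{1}{233}}{\left(-9 - -14796 + 2 \left(-411\right) \left(-76\right)\right) - 247388} = - \frac{38006495}{233 \left(\left(-9 + 14796 + 62472\right) - 247388\right)} = - \frac{38006495}{233 \left(77259 - 247388\right)} = - \frac{38006495}{233 \left(-170129\right)} = \left(- \frac{38006495}{233}\right) \left(- \frac{1}{170129}\right) = \frac{38006495}{39640057}$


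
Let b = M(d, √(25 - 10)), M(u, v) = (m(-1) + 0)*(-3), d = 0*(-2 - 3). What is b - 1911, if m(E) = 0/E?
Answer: -1911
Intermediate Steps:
d = 0 (d = 0*(-5) = 0)
m(E) = 0
M(u, v) = 0 (M(u, v) = (0 + 0)*(-3) = 0*(-3) = 0)
b = 0
b - 1911 = 0 - 1911 = -1911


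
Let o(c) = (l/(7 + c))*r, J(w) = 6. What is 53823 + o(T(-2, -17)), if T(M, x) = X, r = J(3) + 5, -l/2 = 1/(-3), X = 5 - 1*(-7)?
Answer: 3067933/57 ≈ 53823.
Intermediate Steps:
X = 12 (X = 5 + 7 = 12)
l = ⅔ (l = -2/(-3) = -2*(-⅓) = ⅔ ≈ 0.66667)
r = 11 (r = 6 + 5 = 11)
T(M, x) = 12
o(c) = 22/(3*(7 + c)) (o(c) = ((⅔)/(7 + c))*11 = (2/(3*(7 + c)))*11 = 22/(3*(7 + c)))
53823 + o(T(-2, -17)) = 53823 + 22/(3*(7 + 12)) = 53823 + (22/3)/19 = 53823 + (22/3)*(1/19) = 53823 + 22/57 = 3067933/57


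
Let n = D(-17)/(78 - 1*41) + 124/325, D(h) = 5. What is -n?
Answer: -6213/12025 ≈ -0.51667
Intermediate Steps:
n = 6213/12025 (n = 5/(78 - 1*41) + 124/325 = 5/(78 - 41) + 124*(1/325) = 5/37 + 124/325 = 6213/12025 ≈ 0.51667)
-n = -1*6213/12025 = -6213/12025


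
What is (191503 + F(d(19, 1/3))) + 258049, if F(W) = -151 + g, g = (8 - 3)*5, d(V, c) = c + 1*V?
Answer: 449426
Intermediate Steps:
d(V, c) = V + c (d(V, c) = c + V = V + c)
g = 25 (g = 5*5 = 25)
F(W) = -126 (F(W) = -151 + 25 = -126)
(191503 + F(d(19, 1/3))) + 258049 = (191503 - 126) + 258049 = 191377 + 258049 = 449426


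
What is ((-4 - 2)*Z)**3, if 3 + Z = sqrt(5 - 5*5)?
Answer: -33048 - 3024*I*sqrt(5) ≈ -33048.0 - 6761.9*I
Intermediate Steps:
Z = -3 + 2*I*sqrt(5) (Z = -3 + sqrt(5 - 5*5) = -3 + sqrt(5 - 25) = -3 + sqrt(-20) = -3 + 2*I*sqrt(5) ≈ -3.0 + 4.4721*I)
((-4 - 2)*Z)**3 = ((-4 - 2)*(-3 + 2*I*sqrt(5)))**3 = (-6*(-3 + 2*I*sqrt(5)))**3 = (18 - 12*I*sqrt(5))**3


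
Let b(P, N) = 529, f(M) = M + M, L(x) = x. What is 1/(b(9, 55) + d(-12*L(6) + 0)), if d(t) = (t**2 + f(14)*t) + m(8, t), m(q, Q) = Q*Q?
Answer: 1/8881 ≈ 0.00011260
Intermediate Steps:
m(q, Q) = Q**2
f(M) = 2*M
d(t) = 2*t**2 + 28*t (d(t) = (t**2 + (2*14)*t) + t**2 = (t**2 + 28*t) + t**2 = 2*t**2 + 28*t)
1/(b(9, 55) + d(-12*L(6) + 0)) = 1/(529 + 2*(-12*6 + 0)*(14 + (-12*6 + 0))) = 1/(529 + 2*(-72 + 0)*(14 + (-72 + 0))) = 1/(529 + 2*(-72)*(14 - 72)) = 1/(529 + 2*(-72)*(-58)) = 1/(529 + 8352) = 1/8881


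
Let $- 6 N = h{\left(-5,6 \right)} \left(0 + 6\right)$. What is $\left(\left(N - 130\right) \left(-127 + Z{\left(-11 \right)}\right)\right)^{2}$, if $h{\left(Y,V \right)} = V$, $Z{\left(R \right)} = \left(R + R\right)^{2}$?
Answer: $2357296704$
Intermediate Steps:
$Z{\left(R \right)} = 4 R^{2}$ ($Z{\left(R \right)} = \left(2 R\right)^{2} = 4 R^{2}$)
$N = -6$ ($N = - \frac{6 \left(0 + 6\right)}{6} = - \frac{6 \cdot 6}{6} = \left(- \frac{1}{6}\right) 36 = -6$)
$\left(\left(N - 130\right) \left(-127 + Z{\left(-11 \right)}\right)\right)^{2} = \left(\left(-6 - 130\right) \left(-127 + 4 \left(-11\right)^{2}\right)\right)^{2} = \left(- 136 \left(-127 + 4 \cdot 121\right)\right)^{2} = \left(- 136 \left(-127 + 484\right)\right)^{2} = \left(\left(-136\right) 357\right)^{2} = \left(-48552\right)^{2} = 2357296704$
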